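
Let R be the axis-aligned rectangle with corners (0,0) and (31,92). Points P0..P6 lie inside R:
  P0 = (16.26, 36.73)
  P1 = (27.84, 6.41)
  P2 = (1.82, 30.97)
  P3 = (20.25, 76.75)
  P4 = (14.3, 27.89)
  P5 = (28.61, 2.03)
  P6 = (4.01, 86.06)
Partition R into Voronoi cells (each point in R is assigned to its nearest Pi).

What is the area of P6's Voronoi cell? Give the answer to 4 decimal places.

1. box [0,31]×[0,92]: [(0, 0) (31, 0) (31, 92) (0, 92)]
2. ⊥bis P6·P0 via (10.135,61.395): [(0, 58.8782) (31, 66.5764) (31, 92) (0, 92)]  |A|=907.4544
3. ⊥bis P6·P1 via (15.925,46.235): [(0, 58.8782) (31, 66.5764) (31, 92) (0, 92)]  |A|=907.4544
4. ⊥bis P6·P2 via (2.915,58.515): [(0, 58.8782) (31, 66.5764) (31, 92) (0, 92)]  |A|=907.4544
5. ⊥bis P6·P3 via (12.13,81.405): [(0, 60.2459) (18.2039, 92) (0, 92)]  |A|=289.0235
6. ⊥bis P6·P4 via (9.155,56.975): [(0, 60.2459) (18.2039, 92) (0, 92)]  |A|=289.0235
7. ⊥bis P6·P5 via (16.31,44.045): [(0, 60.2459) (18.2039, 92) (0, 92)]  |A|=289.0235
8. canonical 3-gon: [(0, 60.2459) (18.2039, 92) (0, 92)]
9. shoelace: 289.0235

Area of P6's cell: 289.0235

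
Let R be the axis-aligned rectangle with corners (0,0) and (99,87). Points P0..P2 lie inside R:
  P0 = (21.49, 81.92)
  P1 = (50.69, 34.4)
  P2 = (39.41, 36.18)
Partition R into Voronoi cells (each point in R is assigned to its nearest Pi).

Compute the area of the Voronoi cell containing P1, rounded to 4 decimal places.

Area of P1's cell: 4278.5112

1. box [0,99]×[0,87]: [(0, 0) (99, 0) (99, 87) (0, 87)]
2. ⊥bis P1·P0 via (36.09,58.16): [(0, 35.9835) (0, 0) (99, 0) (99, 87) (83.0241, 87)]  |A|=6495.1989
3. ⊥bis P1·P2 via (45.05,35.29): [(50.0085, 66.7126) (39.4812, 0) (99, 0) (99, 87) (83.0241, 87)]  |A|=4278.5112
4. canonical 5-gon: [(50.0085, 66.7126) (39.4812, 0) (99, 0) (99, 87) (83.0241, 87)]
5. shoelace: 4278.5112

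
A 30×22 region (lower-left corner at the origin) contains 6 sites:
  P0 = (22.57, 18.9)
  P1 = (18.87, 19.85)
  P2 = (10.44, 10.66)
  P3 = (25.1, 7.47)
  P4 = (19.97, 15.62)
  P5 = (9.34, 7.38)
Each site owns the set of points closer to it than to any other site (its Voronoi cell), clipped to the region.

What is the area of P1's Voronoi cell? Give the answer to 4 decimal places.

1. box [0,30]×[0,22]: [(0, 0) (30, 0) (30, 22) (0, 22)]
2. ⊥bis P1·P0 via (20.72,19.375): [(0, 0) (15.7453, 0) (21.394, 22) (0, 22)]  |A|=408.5326
3. ⊥bis P1·P2 via (14.655,15.255): [(18.7077, 11.5375) (21.394, 22) (7.3019, 22)]  |A|=73.7193
4. ⊥bis P1·P3 via (21.985,13.66): [(18.3745, 11.8431) (18.8472, 12.081) (21.394, 22) (7.3019, 22)]  |A|=73.6074
5. ⊥bis P1·P4 via (19.42,17.735): [(13.601, 16.2218) (20.3618, 17.9799) (21.394, 22) (7.3019, 22)]  |A|=53.3955
6. ⊥bis P1·P5 via (14.105,13.615): [(13.601, 16.2218) (20.3618, 17.9799) (21.394, 22) (7.3019, 22)]  |A|=53.3955
7. canonical 4-gon: [(13.601, 16.2218) (20.3618, 17.9799) (21.394, 22) (7.3019, 22)]
8. shoelace: 53.3955

Area of P1's cell: 53.3955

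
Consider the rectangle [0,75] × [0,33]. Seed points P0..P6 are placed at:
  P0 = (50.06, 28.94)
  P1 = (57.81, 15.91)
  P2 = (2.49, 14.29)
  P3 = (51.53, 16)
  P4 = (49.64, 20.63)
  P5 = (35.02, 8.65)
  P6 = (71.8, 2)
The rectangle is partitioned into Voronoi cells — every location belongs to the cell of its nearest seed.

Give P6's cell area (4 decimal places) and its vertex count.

1. box [0,75]×[0,33]: [(0, 0) (75, 0) (75, 33) (0, 33)]
2. ⊥bis P6·P0 via (60.93,15.47): [(41.7597, 0) (75, 0) (75, 26.8242)]  |A|=445.8217
3. ⊥bis P6·P1 via (64.805,8.955): [(55.9012, 0) (75, 0) (75, 19.2086)]  |A|=183.4309
4. ⊥bis P6·P2 via (37.145,8.145): [(55.9012, 0) (75, 0) (75, 19.2086)]  |A|=183.4309
5. ⊥bis P6·P3 via (61.665,9): [(55.9012, 0) (75, 0) (75, 19.2086)]  |A|=183.4309
6. ⊥bis P6·P4 via (60.72,11.315): [(55.9012, 0) (75, 0) (75, 19.2086)]  |A|=183.4309
7. ⊥bis P6·P5 via (53.41,5.325): [(55.9012, 0) (75, 0) (75, 19.2086)]  |A|=183.4309
8. canonical 3-gon: [(55.9012, 0) (75, 0) (75, 19.2086)]
9. shoelace: 183.4309

Area of P6's cell: 183.4309 (3 vertices)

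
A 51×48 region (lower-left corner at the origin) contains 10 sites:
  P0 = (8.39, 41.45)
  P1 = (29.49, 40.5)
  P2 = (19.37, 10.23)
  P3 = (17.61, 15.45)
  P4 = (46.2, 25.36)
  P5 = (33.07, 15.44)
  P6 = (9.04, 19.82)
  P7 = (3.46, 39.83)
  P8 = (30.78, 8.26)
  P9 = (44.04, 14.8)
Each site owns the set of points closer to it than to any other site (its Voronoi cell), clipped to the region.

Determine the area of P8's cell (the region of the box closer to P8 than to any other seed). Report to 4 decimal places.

1. box [0,51]×[0,48]: [(0, 0) (51, 0) (51, 48) (0, 48)]
2. ⊥bis P8·P0 via (19.585,24.855): [(0, 11.6429) (0, 0) (51, 0) (51, 46.0476)]  |A|=1471.1084
3. ⊥bis P8·P1 via (30.135,24.38): [(18.1713, 23.9013) (0, 11.6429) (0, 0) (51, 0) (51, 25.2149)]  |A|=1129.1526
4. ⊥bis P8·P2 via (25.075,9.245): [(27.6711, 24.2814) (23.4788, 0) (51, 0) (51, 25.2149)]  |A|=628.244
5. ⊥bis P8·P3 via (24.195,11.855): [(31.0529, 24.4167) (26.1411, 15.4197) (23.4788, 0) (51, 0) (51, 25.2149)]  |A|=613.3632
6. ⊥bis P8·P4 via (38.49,16.81): [(30.7236, 23.8134) (26.1411, 15.4197) (23.4788, 0) (51, 0) (51, 5.5291)]  |A|=407.8985
7. ⊥bis P8·P5 via (31.925,11.85): [(50.5931, 5.896) (25.8588, 13.7848) (23.4788, 0) (51, 0) (51, 5.5291)]  |A|=262.1227
8. ⊥bis P8·P6 via (19.91,14.04): [(50.5931, 5.896) (25.8588, 13.7848) (23.4788, 0) (51, 0) (51, 5.5291)]  |A|=262.1227
9. ⊥bis P8·P7 via (17.12,24.045): [(50.5931, 5.896) (25.8588, 13.7848) (23.4788, 0) (51, 0) (51, 5.5291)]  |A|=262.1227
10. ⊥bis P8·P9 via (37.41,11.53): [(38.2466, 9.8338) (25.8588, 13.7848) (23.4788, 0) (43.0967, 0)]  |A|=186.5423
11. canonical 4-gon: [(38.2466, 9.8338) (25.8588, 13.7848) (23.4788, 0) (43.0967, 0)]
12. shoelace: 186.5423

Area of P8's cell: 186.5423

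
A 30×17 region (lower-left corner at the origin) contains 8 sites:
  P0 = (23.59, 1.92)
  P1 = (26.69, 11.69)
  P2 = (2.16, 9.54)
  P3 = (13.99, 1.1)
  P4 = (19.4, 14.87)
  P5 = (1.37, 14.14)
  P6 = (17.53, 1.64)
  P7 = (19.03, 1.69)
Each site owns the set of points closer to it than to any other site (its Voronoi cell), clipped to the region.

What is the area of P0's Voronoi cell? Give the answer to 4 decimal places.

1. box [0,30]×[0,17]: [(0, 0) (30, 0) (30, 17) (0, 17)]
2. ⊥bis P0·P1 via (25.14,6.805): [(0, 14.7819) (0, 0) (30, 0) (30, 5.2629)]  |A|=300.672
3. ⊥bis P0·P2 via (12.875,5.73): [(14.462, 10.1931) (10.8375, 0) (30, 0) (30, 5.2629)]  |A|=138.5503
4. ⊥bis P0·P3 via (18.79,1.51): [(18.1482, 9.0235) (18.919, 0) (30, 0) (30, 5.2629)]  |A|=81.1822
5. ⊥bis P0·P4 via (21.495,8.395): [(20.8186, 8.1762) (18.2905, 7.3582) (18.919, 0) (30, 0) (30, 5.2629)]  |A|=79.0189
6. ⊥bis P0·P5 via (12.48,8.03): [(20.8186, 8.1762) (18.2905, 7.3582) (18.919, 0) (30, 0) (30, 5.2629)]  |A|=79.0189
7. ⊥bis P0·P6 via (20.56,1.78): [(20.8186, 8.1762) (20.2726, 7.9995) (20.6422, 0) (30, 0) (30, 5.2629)]  |A|=64.6322
8. ⊥bis P0·P7 via (21.31,1.805): [(20.9914, 8.1213) (21.401, 0) (30, 0) (30, 5.2629)]  |A|=58.6233
9. canonical 4-gon: [(20.9914, 8.1213) (21.401, 0) (30, 0) (30, 5.2629)]
10. shoelace: 58.6233

Area of P0's cell: 58.6233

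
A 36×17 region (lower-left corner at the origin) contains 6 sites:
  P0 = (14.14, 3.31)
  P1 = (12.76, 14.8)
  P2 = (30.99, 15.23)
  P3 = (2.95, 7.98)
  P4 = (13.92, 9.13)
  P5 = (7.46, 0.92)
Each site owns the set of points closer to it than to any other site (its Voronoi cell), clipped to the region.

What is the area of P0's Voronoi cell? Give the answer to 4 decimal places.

Area of P0's cell: 104.1904

1. box [0,36]×[0,17]: [(0, 0) (36, 0) (36, 17) (0, 17)]
2. ⊥bis P0·P1 via (13.45,9.055): [(0, 7.4396) (0, 0) (36, 0) (36, 11.7634)]  |A|=345.6531
3. ⊥bis P0·P2 via (22.565,9.27): [(21.9914, 10.0809) (0, 7.4396) (0, 0) (29.1228, 0)]  |A|=228.5947
4. ⊥bis P0·P3 via (8.545,5.645): [(21.9914, 10.0809) (9.7844, 8.6147) (6.1891, 0) (29.1228, 0)]  |A|=165.5399
5. ⊥bis P0·P4 via (14.03,6.22): [(24.4441, 6.6137) (8.7009, 6.0186) (6.1891, 0) (29.1228, 0)]  |A|=122.4661
6. ⊥bis P0·P5 via (10.8,2.115): [(24.4441, 6.6137) (9.394, 6.0448) (11.5567, 0) (29.1228, 0)]  |A|=104.1904
7. canonical 4-gon: [(24.4441, 6.6137) (9.394, 6.0448) (11.5567, 0) (29.1228, 0)]
8. shoelace: 104.1904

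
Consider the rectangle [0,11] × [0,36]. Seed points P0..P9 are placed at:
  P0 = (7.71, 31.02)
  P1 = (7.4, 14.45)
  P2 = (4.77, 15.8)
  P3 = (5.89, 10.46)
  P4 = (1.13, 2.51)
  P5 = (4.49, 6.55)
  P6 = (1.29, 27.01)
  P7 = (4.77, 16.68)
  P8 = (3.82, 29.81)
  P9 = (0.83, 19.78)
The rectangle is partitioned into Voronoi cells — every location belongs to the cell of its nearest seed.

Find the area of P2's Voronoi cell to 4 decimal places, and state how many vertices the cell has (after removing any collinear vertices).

Area of P2's cell: 20.4386 (5 vertices)

1. box [0,11]×[0,36]: [(0, 0) (11, 0) (11, 36) (0, 36)]
2. ⊥bis P2·P0 via (6.24,23.41): [(0, 24.6154) (0, 0) (11, 0) (11, 22.4905)]  |A|=259.0824
3. ⊥bis P2·P1 via (6.085,15.125): [(9.9681, 22.6899) (0, 24.6154) (0, 3.2705)]  |A|=106.3838
4. ⊥bis P2·P3 via (5.33,13.13): [(5.0285, 13.0668) (9.9681, 22.6899) (0, 24.6154) (0, 12.0121)]  |A|=84.4053
5. ⊥bis P2·P4 via (2.95,9.155): [(5.0285, 13.0668) (9.9681, 22.6899) (0, 24.6154) (0, 12.0121)]  |A|=84.4053
6. ⊥bis P2·P5 via (4.63,11.175): [(5.0285, 13.0668) (9.9681, 22.6899) (0, 24.6154) (0, 12.0121)]  |A|=84.4053
7. ⊥bis P2·P6 via (3.03,21.405): [(5.0285, 13.0668) (9.9681, 22.6899) (8.2426, 23.0232) (0, 20.4644) (0, 12.0121)]  |A|=67.2979
8. ⊥bis P2·P7 via (4.77,16.24): [(5.0285, 13.0668) (6.6573, 16.24) (0, 16.24) (0, 12.0121)]  |A|=21.1926
9. ⊥bis P2·P8 via (4.295,22.805): [(5.0285, 13.0668) (6.6573, 16.24) (0, 16.24) (0, 12.0121)]  |A|=21.1926
10. ⊥bis P2·P9 via (2.8,17.79): [(5.0285, 13.0668) (6.6573, 16.24) (1.2343, 16.24) (0, 15.0181) (0, 12.0121)]  |A|=20.4386
11. canonical 5-gon: [(5.0285, 13.0668) (6.6573, 16.24) (1.2343, 16.24) (0, 15.0181) (0, 12.0121)]
12. shoelace: 20.4386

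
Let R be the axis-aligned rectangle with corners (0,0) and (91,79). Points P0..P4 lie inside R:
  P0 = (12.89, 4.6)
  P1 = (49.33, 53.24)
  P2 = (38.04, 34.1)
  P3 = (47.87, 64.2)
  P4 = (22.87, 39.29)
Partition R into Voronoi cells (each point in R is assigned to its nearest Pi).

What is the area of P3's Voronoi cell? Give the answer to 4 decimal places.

1. box [0,91]×[0,79]: [(0, 0) (91, 0) (91, 79) (0, 79)]
2. ⊥bis P3·P0 via (30.38,34.4): [(0, 52.2304) (88.9918, 0) (91, 0) (91, 79) (0, 79)]  |A|=4864.9615
3. ⊥bis P3·P1 via (48.6,58.72): [(0, 52.2459) (91, 64.3682) (91, 79) (0, 79)]  |A|=1883.059
4. ⊥bis P3·P2 via (42.955,49.15): [(0, 63.1782) (23.7766, 55.4132) (91, 64.3682) (91, 79) (0, 79)]  |A|=1753.093
5. ⊥bis P3·P4 via (35.37,51.745): [(30.7848, 56.3468) (91, 64.3682) (91, 79) (8.2131, 79)]  |A|=1378.2232
6. canonical 4-gon: [(30.7848, 56.3468) (91, 64.3682) (91, 79) (8.2131, 79)]
7. shoelace: 1378.2232

Area of P3's cell: 1378.2232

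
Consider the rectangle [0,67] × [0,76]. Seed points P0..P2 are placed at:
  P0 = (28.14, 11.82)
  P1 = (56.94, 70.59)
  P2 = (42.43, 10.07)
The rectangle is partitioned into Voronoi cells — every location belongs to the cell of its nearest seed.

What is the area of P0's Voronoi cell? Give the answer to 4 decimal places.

1. box [0,67]×[0,76]: [(0, 0) (67, 0) (67, 76) (0, 76)]
2. ⊥bis P0·P1 via (42.54,41.205): [(0, 62.0516) (0, 0) (67, 0) (67, 29.2185)]  |A|=3057.546
3. ⊥bis P0·P2 via (35.285,10.945): [(39.1917, 42.8458) (0, 62.0516) (0, 0) (33.9446, 0)]  |A|=1943.1455
4. canonical 4-gon: [(39.1917, 42.8458) (0, 62.0516) (0, 0) (33.9446, 0)]
5. shoelace: 1943.1455

Area of P0's cell: 1943.1455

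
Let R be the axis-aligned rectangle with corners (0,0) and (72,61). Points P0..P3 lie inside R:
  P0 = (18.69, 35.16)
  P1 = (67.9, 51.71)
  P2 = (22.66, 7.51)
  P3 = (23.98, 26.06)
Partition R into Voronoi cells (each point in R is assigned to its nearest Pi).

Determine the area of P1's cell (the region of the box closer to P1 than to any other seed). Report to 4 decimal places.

Area of P1's cell: 1215.6863

1. box [0,72]×[0,61]: [(0, 0) (72, 0) (72, 61) (0, 61)]
2. ⊥bis P1·P0 via (43.295,43.435): [(57.9028, 0) (72, 0) (72, 61) (37.3876, 61)]  |A|=1485.6417
3. ⊥bis P1·P2 via (45.28,29.61): [(49.3432, 25.4512) (72, 2.2613) (72, 61) (37.3876, 61)]  |A|=1280.6294
4. ⊥bis P1·P3 via (45.94,38.885): [(43.3117, 43.3854) (60.3872, 14.1473) (72, 2.2613) (72, 61) (37.3876, 61)]  |A|=1215.6863
5. canonical 5-gon: [(43.3117, 43.3854) (60.3872, 14.1473) (72, 2.2613) (72, 61) (37.3876, 61)]
6. shoelace: 1215.6863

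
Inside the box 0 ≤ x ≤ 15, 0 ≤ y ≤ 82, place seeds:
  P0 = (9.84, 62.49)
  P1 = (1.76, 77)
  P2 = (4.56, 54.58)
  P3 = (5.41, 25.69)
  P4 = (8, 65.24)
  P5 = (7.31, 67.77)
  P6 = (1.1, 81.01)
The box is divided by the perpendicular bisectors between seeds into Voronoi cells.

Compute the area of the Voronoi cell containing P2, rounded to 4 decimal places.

Area of P2's cell: 269.0258

1. box [0,15]×[0,82]: [(0, 0) (15, 0) (15, 82) (0, 82)]
2. ⊥bis P2·P0 via (7.2,58.535): [(0, 63.3411) (0, 0) (15, 0) (15, 53.3284)]  |A|=875.0212
3. ⊥bis P2·P1 via (3.16,65.79): [(0, 63.3411) (0, 0) (15, 0) (15, 53.3284)]  |A|=875.0212
4. ⊥bis P2·P3 via (4.985,40.135): [(0, 63.3411) (0, 39.9883) (15, 40.4297) (15, 53.3284)]  |A|=271.8863
5. ⊥bis P2·P4 via (6.28,59.91): [(4.0733, 60.6221) (0, 61.9366) (0, 39.9883) (15, 40.4297) (15, 53.3284)]  |A|=269.0258
6. ⊥bis P2·P5 via (5.935,61.175): [(4.0733, 60.6221) (0, 61.9366) (0, 39.9883) (15, 40.4297) (15, 53.3284)]  |A|=269.0258
7. ⊥bis P2·P6 via (2.83,67.795): [(4.0733, 60.6221) (0, 61.9366) (0, 39.9883) (15, 40.4297) (15, 53.3284)]  |A|=269.0258
8. canonical 5-gon: [(4.0733, 60.6221) (0, 61.9366) (0, 39.9883) (15, 40.4297) (15, 53.3284)]
9. shoelace: 269.0258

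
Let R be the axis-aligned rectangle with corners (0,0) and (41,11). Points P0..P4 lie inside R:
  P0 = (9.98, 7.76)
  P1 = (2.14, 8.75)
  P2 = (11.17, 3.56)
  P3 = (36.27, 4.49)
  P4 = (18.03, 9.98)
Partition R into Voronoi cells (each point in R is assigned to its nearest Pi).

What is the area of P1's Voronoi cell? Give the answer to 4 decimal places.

1. box [0,41]×[0,11]: [(0, 0) (41, 0) (41, 11) (0, 11)]
2. ⊥bis P1·P0 via (6.06,8.255): [(0, 0) (5.0176, 0) (6.4066, 11) (0, 11)]  |A|=62.8332
3. ⊥bis P1·P2 via (6.655,6.155): [(0, 0) (3.1174, 0) (5.5526, 4.237) (6.4066, 11) (0, 11)]  |A|=58.8077
4. ⊥bis P1·P3 via (19.205,6.62): [(0, 0) (3.1174, 0) (5.5526, 4.237) (6.4066, 11) (0, 11)]  |A|=58.8077
5. ⊥bis P1·P4 via (10.085,9.365): [(0, 0) (3.1174, 0) (5.5526, 4.237) (6.4066, 11) (0, 11)]  |A|=58.8077
6. canonical 5-gon: [(0, 0) (3.1174, 0) (5.5526, 4.237) (6.4066, 11) (0, 11)]
7. shoelace: 58.8077

Area of P1's cell: 58.8077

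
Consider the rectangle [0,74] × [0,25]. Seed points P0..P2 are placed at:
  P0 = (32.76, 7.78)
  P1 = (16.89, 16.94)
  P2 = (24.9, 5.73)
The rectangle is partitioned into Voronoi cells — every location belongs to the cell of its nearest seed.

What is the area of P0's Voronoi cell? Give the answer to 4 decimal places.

Area of P0's cell: 1128.0520

1. box [0,74]×[0,25]: [(0, 0) (74, 0) (74, 25) (0, 25)]
2. ⊥bis P0·P1 via (24.825,12.36): [(17.6909, 0) (74, 0) (74, 25) (32.1207, 25)]  |A|=1227.3548
3. ⊥bis P0·P2 via (28.83,6.755): [(26.5766, 15.3948) (30.5918, 0) (74, 0) (74, 25) (32.1207, 25)]  |A|=1128.052
4. canonical 5-gon: [(26.5766, 15.3948) (30.5918, 0) (74, 0) (74, 25) (32.1207, 25)]
5. shoelace: 1128.052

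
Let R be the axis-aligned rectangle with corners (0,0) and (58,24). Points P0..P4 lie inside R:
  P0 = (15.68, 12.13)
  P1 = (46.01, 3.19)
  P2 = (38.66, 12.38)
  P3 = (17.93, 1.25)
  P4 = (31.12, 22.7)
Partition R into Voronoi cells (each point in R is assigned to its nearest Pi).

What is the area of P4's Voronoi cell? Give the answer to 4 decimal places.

1. box [0,58]×[0,24]: [(0, 0) (58, 0) (58, 24) (0, 24)]
2. ⊥bis P4·P0 via (23.4,17.415): [(35.3221, 0) (58, 0) (58, 24) (18.892, 24)]  |A|=741.4313
3. ⊥bis P4·P1 via (38.565,12.945): [(30.6142, 6.877) (53.0501, 24) (18.892, 24)]  |A|=292.4452
4. ⊥bis P4·P2 via (34.89,17.54): [(27.1738, 11.9024) (43.7318, 24) (18.892, 24)]  |A|=150.2508
5. ⊥bis P4·P3 via (24.525,11.975): [(27.1738, 11.9024) (43.7318, 24) (18.892, 24)]  |A|=150.2508
6. canonical 3-gon: [(27.1738, 11.9024) (43.7318, 24) (18.892, 24)]
7. shoelace: 150.2508

Area of P4's cell: 150.2508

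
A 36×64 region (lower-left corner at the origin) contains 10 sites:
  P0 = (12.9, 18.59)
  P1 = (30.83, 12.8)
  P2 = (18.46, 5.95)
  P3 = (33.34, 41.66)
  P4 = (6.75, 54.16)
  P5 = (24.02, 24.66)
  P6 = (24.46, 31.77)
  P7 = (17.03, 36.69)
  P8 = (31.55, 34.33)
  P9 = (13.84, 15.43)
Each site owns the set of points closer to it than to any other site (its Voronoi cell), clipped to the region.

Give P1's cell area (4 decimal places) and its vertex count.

Area of P1's cell: 218.5334 (6 vertices)

1. box [0,36]×[0,64]: [(0, 0) (36, 0) (36, 64) (0, 64)]
2. ⊥bis P1·P0 via (21.865,15.695): [(16.7967, 0) (36, 0) (36, 59.4671)]  |A|=570.9815
3. ⊥bis P1·P2 via (24.645,9.375): [(21.5999, 14.874) (29.8365, 0) (36, 0) (36, 59.4671)]  |A|=474.0048
4. ⊥bis P1·P3 via (32.085,27.23): [(25.7673, 27.7795) (21.5999, 14.874) (29.8365, 0) (36, 0) (36, 26.8895)]  |A|=307.3271
5. ⊥bis P1·P4 via (18.79,33.48): [(25.7673, 27.7795) (21.5999, 14.874) (29.8365, 0) (36, 0) (36, 26.8895)]  |A|=307.3271
6. ⊥bis P1·P5 via (27.425,18.73): [(21.8025, 15.5016) (21.5999, 14.874) (29.8365, 0) (36, 0) (36, 23.6538)]  |A|=219.7755
7. ⊥bis P1·P6 via (27.645,22.285): [(21.8025, 15.5016) (21.5999, 14.874) (29.8365, 0) (36, 0) (36, 23.6538)]  |A|=219.7755
8. ⊥bis P1·P7 via (23.93,24.745): [(21.8025, 15.5016) (21.5999, 14.874) (29.8365, 0) (36, 0) (36, 23.6538)]  |A|=219.7755
9. ⊥bis P1·P8 via (31.19,23.565): [(35.5892, 23.4179) (21.8025, 15.5016) (21.5999, 14.874) (29.8365, 0) (36, 0) (36, 23.4041)]  |A|=219.7242
10. ⊥bis P1·P9 via (22.335,14.115): [(35.5892, 23.4179) (22.6225, 15.9724) (22.2662, 13.6707) (29.8365, 0) (36, 0) (36, 23.4041)]  |A|=218.5334
11. canonical 6-gon: [(35.5892, 23.4179) (22.6225, 15.9724) (22.2662, 13.6707) (29.8365, 0) (36, 0) (36, 23.4041)]
12. shoelace: 218.5334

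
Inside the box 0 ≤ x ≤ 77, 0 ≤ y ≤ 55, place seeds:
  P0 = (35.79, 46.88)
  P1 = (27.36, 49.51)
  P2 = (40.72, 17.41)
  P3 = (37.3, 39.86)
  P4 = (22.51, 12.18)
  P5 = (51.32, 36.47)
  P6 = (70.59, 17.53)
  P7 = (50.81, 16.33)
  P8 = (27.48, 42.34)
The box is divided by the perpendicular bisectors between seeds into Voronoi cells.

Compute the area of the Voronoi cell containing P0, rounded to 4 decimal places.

Area of P0's cell: 184.7360

1. box [0,77]×[0,55]: [(0, 0) (77, 0) (77, 55) (0, 55)]
2. ⊥bis P0·P1 via (31.575,48.195): [(16.5391, 0) (77, 0) (77, 55) (33.698, 55)]  |A|=2853.4796
3. ⊥bis P0·P2 via (38.255,32.145): [(25.9241, 30.0822) (77, 38.6266) (77, 55) (33.698, 55)]  |A|=957.6378
4. ⊥bis P0·P3 via (36.545,43.37): [(29.6039, 41.877) (77, 52.0719) (77, 55) (33.698, 55)]  |A|=353.5178
5. ⊥bis P0·P4 via (29.15,29.53): [(29.6039, 41.877) (77, 52.0719) (77, 55) (33.698, 55)]  |A|=353.5178
6. ⊥bis P0·P5 via (43.555,41.675): [(29.6039, 41.877) (46.0636, 45.4175) (52.487, 55) (33.698, 55)]  |A|=190.776
7. ⊥bis P0·P6 via (53.19,32.205): [(29.6039, 41.877) (46.0636, 45.4175) (52.487, 55) (33.698, 55)]  |A|=190.776
8. ⊥bis P0·P7 via (43.3,31.605): [(29.6039, 41.877) (46.0636, 45.4175) (52.487, 55) (33.698, 55)]  |A|=190.776
9. ⊥bis P0·P8 via (31.635,44.61): [(30.8849, 45.983) (32.7575, 42.5553) (46.0636, 45.4175) (52.487, 55) (33.698, 55)]  |A|=184.736
10. canonical 5-gon: [(30.8849, 45.983) (32.7575, 42.5553) (46.0636, 45.4175) (52.487, 55) (33.698, 55)]
11. shoelace: 184.736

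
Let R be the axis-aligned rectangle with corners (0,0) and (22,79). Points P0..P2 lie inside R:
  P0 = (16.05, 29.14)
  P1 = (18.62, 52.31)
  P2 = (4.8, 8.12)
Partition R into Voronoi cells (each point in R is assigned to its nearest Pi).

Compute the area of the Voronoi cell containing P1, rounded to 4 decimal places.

Area of P1's cell: 826.5912

1. box [0,22]×[0,79]: [(0, 0) (22, 0) (22, 79) (0, 79)]
2. ⊥bis P1·P0 via (17.335,40.725): [(0, 42.6478) (22, 40.2076) (22, 79) (0, 79)]  |A|=826.5912
3. ⊥bis P1·P2 via (11.71,30.215): [(0, 42.6478) (22, 40.2076) (22, 79) (0, 79)]  |A|=826.5912
4. canonical 4-gon: [(0, 42.6478) (22, 40.2076) (22, 79) (0, 79)]
5. shoelace: 826.5912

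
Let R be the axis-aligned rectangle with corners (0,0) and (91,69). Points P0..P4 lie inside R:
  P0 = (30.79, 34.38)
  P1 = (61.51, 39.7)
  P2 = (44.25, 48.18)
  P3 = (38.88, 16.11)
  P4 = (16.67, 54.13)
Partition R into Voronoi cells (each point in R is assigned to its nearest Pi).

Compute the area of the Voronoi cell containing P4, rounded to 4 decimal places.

1. box [0,91]×[0,69]: [(0, 0) (91, 0) (91, 69) (0, 69)]
2. ⊥bis P4·P0 via (23.73,44.255): [(0, 27.2896) (58.3415, 69) (0, 69)]  |A|=1216.7241
3. ⊥bis P4·P1 via (39.09,46.915): [(0, 27.2896) (42.5682, 57.7231) (46.1972, 69) (0, 69)]  |A|=1148.2493
4. ⊥bis P4·P2 via (30.46,51.155): [(0, 27.2896) (29.9273, 48.6857) (34.3098, 69) (0, 69)]  |A|=972.6306
5. ⊥bis P4·P3 via (27.775,35.12): [(0, 27.2896) (29.9273, 48.6857) (34.3098, 69) (0, 69)]  |A|=972.6306
6. canonical 4-gon: [(0, 27.2896) (29.9273, 48.6857) (34.3098, 69) (0, 69)]
7. shoelace: 972.6306

Area of P4's cell: 972.6306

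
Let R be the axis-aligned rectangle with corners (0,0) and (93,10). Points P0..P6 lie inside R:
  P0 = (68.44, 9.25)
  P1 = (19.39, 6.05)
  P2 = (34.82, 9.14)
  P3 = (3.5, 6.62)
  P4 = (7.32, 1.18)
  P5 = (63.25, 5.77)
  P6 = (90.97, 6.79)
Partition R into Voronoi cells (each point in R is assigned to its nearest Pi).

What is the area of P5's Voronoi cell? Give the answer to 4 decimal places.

1. box [0,93]×[0,10]: [(0, 0) (93, 0) (93, 10) (0, 10)]
2. ⊥bis P5·P0 via (65.845,7.51): [(0, 0) (70.8806, 0) (64.1754, 10) (0, 10)]  |A|=675.2801
3. ⊥bis P5·P1 via (41.32,5.91): [(41.2823, 0) (70.8806, 0) (64.1754, 10) (41.3461, 10)]  |A|=262.1382
4. ⊥bis P5·P2 via (49.035,7.455): [(48.1513, 0) (70.8806, 0) (64.1754, 10) (49.3367, 10)]  |A|=187.8401
5. ⊥bis P5·P3 via (33.375,6.195): [(48.1513, 0) (70.8806, 0) (64.1754, 10) (49.3367, 10)]  |A|=187.8401
6. ⊥bis P5·P4 via (35.285,3.475): [(48.1513, 0) (70.8806, 0) (64.1754, 10) (49.3367, 10)]  |A|=187.8401
7. ⊥bis P5·P6 via (77.11,6.28): [(48.1513, 0) (70.8806, 0) (64.1754, 10) (49.3367, 10)]  |A|=187.8401
8. canonical 4-gon: [(48.1513, 0) (70.8806, 0) (64.1754, 10) (49.3367, 10)]
9. shoelace: 187.8401

Area of P5's cell: 187.8401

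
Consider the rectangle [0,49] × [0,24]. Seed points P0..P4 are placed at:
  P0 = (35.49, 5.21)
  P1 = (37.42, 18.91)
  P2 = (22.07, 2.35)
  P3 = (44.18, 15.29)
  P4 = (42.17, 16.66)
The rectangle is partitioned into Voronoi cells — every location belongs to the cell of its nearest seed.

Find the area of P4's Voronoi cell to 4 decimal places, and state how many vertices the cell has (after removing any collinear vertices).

Area of P4's cell: 58.4003 (4 vertices)

1. box [0,49]×[0,24]: [(0, 0) (49, 0) (49, 24) (0, 24)]
2. ⊥bis P4·P0 via (38.83,10.935): [(49, 5.0018) (49, 24) (16.4357, 24)]  |A|=309.3327
3. ⊥bis P4·P1 via (39.795,17.785): [(37.0439, 11.977) (49, 5.0018) (49, 24) (42.7389, 24)]  |A|=151.211
4. ⊥bis P4·P2 via (32.12,9.505): [(37.0439, 11.977) (49, 5.0018) (49, 24) (42.7389, 24)]  |A|=151.211
5. ⊥bis P4·P3 via (43.175,15.975): [(37.0439, 11.977) (39.4809, 10.5552) (48.6448, 24) (42.7389, 24)]  |A|=58.4003
6. canonical 4-gon: [(37.0439, 11.977) (39.4809, 10.5552) (48.6448, 24) (42.7389, 24)]
7. shoelace: 58.4003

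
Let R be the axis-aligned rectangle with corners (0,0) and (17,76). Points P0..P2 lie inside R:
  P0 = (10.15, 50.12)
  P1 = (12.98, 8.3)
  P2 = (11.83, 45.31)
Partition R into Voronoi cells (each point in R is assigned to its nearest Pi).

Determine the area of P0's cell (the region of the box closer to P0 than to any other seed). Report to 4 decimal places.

1. box [0,17]×[0,76]: [(0, 0) (17, 0) (17, 76) (0, 76)]
2. ⊥bis P0·P1 via (11.565,29.21): [(0, 28.4274) (17, 29.5778) (17, 76) (0, 76)]  |A|=798.956
3. ⊥bis P0·P2 via (10.99,47.715): [(0, 43.8765) (17, 49.8141) (17, 76) (0, 76)]  |A|=495.6297
4. canonical 4-gon: [(0, 43.8765) (17, 49.8141) (17, 76) (0, 76)]
5. shoelace: 495.6297

Area of P0's cell: 495.6297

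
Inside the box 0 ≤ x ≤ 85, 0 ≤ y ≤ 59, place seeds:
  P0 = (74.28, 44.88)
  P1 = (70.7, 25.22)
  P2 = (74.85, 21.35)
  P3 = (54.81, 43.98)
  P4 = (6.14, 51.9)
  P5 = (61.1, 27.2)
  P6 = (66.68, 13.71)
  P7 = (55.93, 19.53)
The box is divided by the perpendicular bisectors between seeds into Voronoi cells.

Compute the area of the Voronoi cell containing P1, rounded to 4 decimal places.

Area of P1's cell: 150.8347

1. box [0,85]×[0,59]: [(0, 0) (85, 0) (85, 59) (0, 59)]
2. ⊥bis P1·P0 via (72.49,35.05): [(0, 48.2501) (0, 0) (85, 0) (85, 32.772)]  |A|=3443.4391
3. ⊥bis P1·P2 via (72.775,23.285): [(82.1123, 33.2978) (0, 48.2501) (0, 0) (51.061, 0)]  |A|=2831.0738
4. ⊥bis P1·P3 via (62.755,34.6): [(82.1123, 33.2978) (64.9148, 36.4294) (21.9057, 0) (51.061, 0)]  |A|=865.9948
5. ⊥bis P1·P4 via (38.42,38.56): [(82.1123, 33.2978) (64.9148, 36.4294) (22.7966, 0.7546) (22.4847, 0) (51.061, 0)]  |A|=865.7763
6. ⊥bis P1·P5 via (65.9,26.21): [(63.173, 12.9883) (82.1123, 33.2978) (67.8958, 35.8866)]  |A|=168.8793
7. ⊥bis P1·P6 via (68.69,19.465): [(64.7898, 20.8272) (69.0843, 19.3273) (82.1123, 33.2978) (67.8958, 35.8866)]  |A|=150.8347
8. ⊥bis P1·P7 via (63.315,22.375): [(64.7898, 20.8272) (69.0843, 19.3273) (82.1123, 33.2978) (67.8958, 35.8866)]  |A|=150.8347
9. canonical 4-gon: [(64.7898, 20.8272) (69.0843, 19.3273) (82.1123, 33.2978) (67.8958, 35.8866)]
10. shoelace: 150.8347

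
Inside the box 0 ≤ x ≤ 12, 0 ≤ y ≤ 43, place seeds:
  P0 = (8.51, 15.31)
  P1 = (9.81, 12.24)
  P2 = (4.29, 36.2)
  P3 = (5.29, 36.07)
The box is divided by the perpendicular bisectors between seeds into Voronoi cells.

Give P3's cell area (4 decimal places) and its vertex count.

Area of P3's cell: 127.7678 (4 vertices)

1. box [0,12]×[0,43]: [(0, 0) (12, 0) (12, 43) (0, 43)]
2. ⊥bis P3·P0 via (6.9,25.69): [(0, 24.6198) (12, 26.481) (12, 43) (0, 43)]  |A|=209.3951
3. ⊥bis P3·P1 via (7.55,24.155): [(0, 24.6198) (12, 26.481) (12, 43) (0, 43)]  |A|=209.3951
4. ⊥bis P3·P2 via (4.79,36.135): [(3.3608, 25.141) (12, 26.481) (12, 43) (5.6824, 43)]  |A|=127.7678
5. canonical 4-gon: [(3.3608, 25.141) (12, 26.481) (12, 43) (5.6824, 43)]
6. shoelace: 127.7678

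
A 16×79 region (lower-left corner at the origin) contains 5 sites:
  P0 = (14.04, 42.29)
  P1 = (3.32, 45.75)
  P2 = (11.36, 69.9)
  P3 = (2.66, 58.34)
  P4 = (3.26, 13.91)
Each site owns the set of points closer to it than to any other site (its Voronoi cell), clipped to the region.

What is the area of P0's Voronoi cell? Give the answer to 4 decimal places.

Area of P0's cell: 221.1482

1. box [0,16]×[0,79]: [(0, 0) (16, 0) (16, 79) (0, 79)]
2. ⊥bis P0·P1 via (8.68,44.02): [(0, 17.1271) (0, 0) (16, 0) (16, 66.6993)]  |A|=670.6109
3. ⊥bis P0·P2 via (12.7,56.095): [(12.5734, 56.0827) (0, 17.1271) (0, 0) (16, 0) (16, 56.4153)]  |A|=652.9912
4. ⊥bis P0·P3 via (8.35,50.315): [(11.4127, 52.4865) (0, 17.1271) (0, 0) (16, 0) (16, 55.7391)]  |A|=645.4719
5. ⊥bis P0·P4 via (8.65,28.1): [(11.4127, 52.4865) (4.0995, 29.8285) (16, 25.3081) (16, 55.7391)]  |A|=221.1482
6. canonical 4-gon: [(11.4127, 52.4865) (4.0995, 29.8285) (16, 25.3081) (16, 55.7391)]
7. shoelace: 221.1482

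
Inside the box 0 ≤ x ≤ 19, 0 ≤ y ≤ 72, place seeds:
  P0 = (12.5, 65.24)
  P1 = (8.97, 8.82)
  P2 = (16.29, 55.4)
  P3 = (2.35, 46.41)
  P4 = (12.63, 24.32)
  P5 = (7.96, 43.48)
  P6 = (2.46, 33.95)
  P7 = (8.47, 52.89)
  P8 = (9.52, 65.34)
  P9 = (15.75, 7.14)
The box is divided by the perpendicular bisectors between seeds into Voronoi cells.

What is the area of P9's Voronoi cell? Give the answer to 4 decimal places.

1. box [0,19]×[0,72]: [(0, 0) (19, 0) (19, 72) (0, 72)]
2. ⊥bis P9·P0 via (14.125,36.19): [(0, 35.3999) (0, 0) (19, 0) (19, 36.4627)]  |A|=682.6944
3. ⊥bis P9·P1 via (12.36,7.98): [(10.3827, 0) (19, 0) (19, 34.7771)]  |A|=149.8433
4. ⊥bis P9·P2 via (16.02,31.27): [(18.1251, 31.2464) (10.3827, 0) (19, 0) (19, 31.2367)]  |A|=148.2946
5. ⊥bis P9·P3 via (9.05,26.775): [(17.753, 29.7447) (10.3827, 0) (19, 0) (19, 30.1702)]  |A|=146.971
6. ⊥bis P9·P4 via (14.19,15.73): [(14.2846, 15.7472) (10.3827, 0) (19, 0) (19, 16.6035)]  |A|=106.9955
7. ⊥bis P9·P5 via (11.855,25.31): [(14.2846, 15.7472) (10.3827, 0) (19, 0) (19, 16.6035)]  |A|=106.9955
8. ⊥bis P9·P6 via (9.105,20.545): [(14.2846, 15.7472) (10.3827, 0) (19, 0) (19, 16.6035)]  |A|=106.9955
9. ⊥bis P9·P7 via (12.11,30.015): [(14.2846, 15.7472) (10.3827, 0) (19, 0) (19, 16.6035)]  |A|=106.9955
10. ⊥bis P9·P8 via (12.635,36.24): [(14.2846, 15.7472) (10.3827, 0) (19, 0) (19, 16.6035)]  |A|=106.9955
11. canonical 4-gon: [(14.2846, 15.7472) (10.3827, 0) (19, 0) (19, 16.6035)]
12. shoelace: 106.9955

Area of P9's cell: 106.9955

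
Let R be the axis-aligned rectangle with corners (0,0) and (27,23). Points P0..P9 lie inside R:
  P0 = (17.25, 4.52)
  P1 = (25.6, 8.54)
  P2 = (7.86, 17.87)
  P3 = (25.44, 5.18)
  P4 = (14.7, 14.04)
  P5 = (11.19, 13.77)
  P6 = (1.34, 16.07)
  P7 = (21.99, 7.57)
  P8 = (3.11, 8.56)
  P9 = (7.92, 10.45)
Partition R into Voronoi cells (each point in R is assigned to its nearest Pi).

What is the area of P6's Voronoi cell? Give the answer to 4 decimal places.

Area of P6's cell: 45.4482

1. box [0,27]×[0,23]: [(0, 0) (27, 0) (27, 23) (0, 23)]
2. ⊥bis P6·P0 via (9.295,10.295): [(0, 0) (1.8213, 0) (18.5183, 23) (0, 23)]  |A|=233.9049
3. ⊥bis P6·P1 via (13.47,12.305): [(0, 0) (1.8213, 0) (15.4984, 18.8402) (16.7896, 23) (0, 23)]  |A|=230.3094
4. ⊥bis P6·P2 via (4.6,16.97): [(0, 0) (1.8213, 0) (7.2286, 7.4486) (2.9353, 23) (0, 23)]  |A|=112.7358
5. ⊥bis P6·P3 via (13.39,10.625): [(0, 0) (1.8213, 0) (7.2286, 7.4486) (2.9353, 23) (0, 23)]  |A|=112.7358
6. ⊥bis P6·P4 via (8.02,15.055): [(0, 0) (1.8213, 0) (6.7678, 6.8138) (6.9936, 8.2999) (2.9353, 23) (0, 23)]  |A|=112.4651
7. ⊥bis P6·P5 via (6.265,14.92): [(0, 0) (1.8213, 0) (3.2363, 1.9492) (5.7614, 12.7632) (2.9353, 23) (0, 23)]  |A|=98.0925
8. ⊥bis P6·P7 via (11.665,11.82): [(0, 0) (1.8213, 0) (3.2363, 1.9492) (5.7614, 12.7632) (2.9353, 23) (0, 23)]  |A|=98.0925
9. ⊥bis P6·P8 via (2.225,12.315): [(0, 11.7906) (5.6615, 13.1249) (2.9353, 23) (0, 23)]  |A|=46.2241
10. ⊥bis P6·P9 via (4.63,13.26): [(0, 11.7906) (4.2256, 12.7865) (5.3814, 14.1397) (2.9353, 23) (0, 23)]  |A|=45.4482
11. canonical 5-gon: [(0, 11.7906) (4.2256, 12.7865) (5.3814, 14.1397) (2.9353, 23) (0, 23)]
12. shoelace: 45.4482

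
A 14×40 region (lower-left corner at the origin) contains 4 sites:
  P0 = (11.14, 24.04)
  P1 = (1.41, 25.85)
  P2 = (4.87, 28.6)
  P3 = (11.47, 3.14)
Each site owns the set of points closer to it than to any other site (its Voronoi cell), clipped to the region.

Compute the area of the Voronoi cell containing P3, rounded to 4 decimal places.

Area of P3's cell: 185.6445

1. box [0,14]×[0,40]: [(0, 0) (14, 0) (14, 40) (0, 40)]
2. ⊥bis P3·P0 via (11.305,13.59): [(0, 13.4115) (0, 0) (14, 0) (14, 13.6326)]  |A|=189.3084
3. ⊥bis P3·P1 via (6.44,14.495): [(4.1417, 13.4769) (0, 11.6422) (0, 0) (14, 0) (14, 13.6326)]  |A|=185.6445
4. ⊥bis P3·P2 via (8.17,15.87): [(4.1417, 13.4769) (0, 11.6422) (0, 0) (14, 0) (14, 13.6326)]  |A|=185.6445
5. canonical 5-gon: [(4.1417, 13.4769) (0, 11.6422) (0, 0) (14, 0) (14, 13.6326)]
6. shoelace: 185.6445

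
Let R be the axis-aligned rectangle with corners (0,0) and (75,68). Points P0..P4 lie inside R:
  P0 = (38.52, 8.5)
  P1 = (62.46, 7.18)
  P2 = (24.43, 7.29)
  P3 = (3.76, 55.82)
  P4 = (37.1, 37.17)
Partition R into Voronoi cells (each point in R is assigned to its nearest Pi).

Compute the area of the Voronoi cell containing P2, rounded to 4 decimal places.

Area of P2's cell: 838.5309

1. box [0,75]×[0,68]: [(0, 0) (75, 0) (75, 68) (0, 68)]
2. ⊥bis P2·P0 via (31.475,7.895): [(0, 0) (32.153, 0) (26.3134, 68) (0, 68)]  |A|=1987.8572
3. ⊥bis P2·P1 via (43.445,7.235): [(0, 0) (32.153, 0) (26.3134, 68) (0, 68)]  |A|=1987.8572
4. ⊥bis P2·P3 via (14.095,31.555): [(0, 25.5516) (0, 0) (32.153, 0) (28.9016, 37.8615)]  |A|=977.9208
5. ⊥bis P2·P4 via (30.765,22.23): [(11.4402, 30.4243) (0, 25.5516) (0, 0) (32.153, 0) (30.2243, 22.4593)]  |A|=838.5309
6. canonical 5-gon: [(11.4402, 30.4243) (0, 25.5516) (0, 0) (32.153, 0) (30.2243, 22.4593)]
7. shoelace: 838.5309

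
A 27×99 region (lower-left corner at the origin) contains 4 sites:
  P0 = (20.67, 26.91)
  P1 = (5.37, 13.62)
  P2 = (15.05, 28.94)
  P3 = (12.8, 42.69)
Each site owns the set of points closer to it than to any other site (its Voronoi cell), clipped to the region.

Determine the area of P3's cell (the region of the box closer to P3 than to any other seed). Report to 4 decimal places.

Area of P3's cell: 1702.1117

1. box [0,27]×[0,99]: [(0, 0) (27, 0) (27, 99) (0, 99)]
2. ⊥bis P3·P0 via (16.735,34.8): [(0, 26.4537) (27, 39.9195) (27, 99) (0, 99)]  |A|=1776.9618
3. ⊥bis P3·P1 via (9.085,28.155): [(0, 30.477) (5.3337, 29.1138) (27, 39.9195) (27, 99) (0, 99)]  |A|=1766.2322
4. ⊥bis P3·P2 via (13.925,35.815): [(0, 33.5364) (21.1362, 36.995) (27, 39.9195) (27, 99) (0, 99)]  |A|=1702.1117
5. canonical 5-gon: [(0, 33.5364) (21.1362, 36.995) (27, 39.9195) (27, 99) (0, 99)]
6. shoelace: 1702.1117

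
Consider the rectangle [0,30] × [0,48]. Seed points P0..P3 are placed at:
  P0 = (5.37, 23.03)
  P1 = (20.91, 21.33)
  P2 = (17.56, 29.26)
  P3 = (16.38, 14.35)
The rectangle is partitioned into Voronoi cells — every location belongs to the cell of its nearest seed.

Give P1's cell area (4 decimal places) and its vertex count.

1. box [0,30]×[0,48]: [(0, 0) (30, 0) (30, 48) (0, 48)]
2. ⊥bis P1·P0 via (13.14,22.18): [(10.7136, 0) (30, 0) (30, 48) (15.9646, 48)]  |A|=799.7232
3. ⊥bis P1·P2 via (19.235,25.295): [(13.202, 22.7464) (10.7136, 0) (30, 0) (30, 29.8426)]  |A|=469.9965
4. ⊥bis P1·P3 via (18.645,17.84): [(13.202, 22.7464) (13.0616, 21.4636) (30, 10.4706) (30, 29.8426)]  |A|=174.3412
5. canonical 4-gon: [(13.202, 22.7464) (13.0616, 21.4636) (30, 10.4706) (30, 29.8426)]
6. shoelace: 174.3412

Area of P1's cell: 174.3412 (4 vertices)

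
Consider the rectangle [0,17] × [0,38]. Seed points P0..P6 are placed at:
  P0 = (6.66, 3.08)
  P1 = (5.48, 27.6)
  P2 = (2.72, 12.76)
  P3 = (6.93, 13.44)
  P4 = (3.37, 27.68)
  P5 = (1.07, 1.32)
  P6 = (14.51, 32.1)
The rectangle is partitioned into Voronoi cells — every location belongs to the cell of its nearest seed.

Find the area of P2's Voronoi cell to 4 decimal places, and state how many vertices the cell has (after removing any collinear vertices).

1. box [0,17]×[0,38]: [(0, 0) (17, 0) (17, 38) (0, 38)]
2. ⊥bis P2·P0 via (4.69,7.92): [(0, 6.0111) (17, 12.9305) (17, 38) (0, 38)]  |A|=484.997
3. ⊥bis P2·P1 via (4.1,20.18): [(0, 20.9425) (0, 6.0111) (17, 12.9305) (17, 17.7808)]  |A|=168.1454
4. ⊥bis P2·P3 via (4.825,13.1): [(3.6685, 20.2603) (0, 20.9425) (0, 6.0111) (5.6017, 8.2911)]  |A|=63.1159
5. ⊥bis P2·P4 via (3.045,20.22): [(3.6794, 20.1924) (0, 20.3527) (0, 6.0111) (5.6017, 8.2911)]  |A|=61.9099
6. ⊥bis P2·P5 via (1.895,7.04): [(3.6794, 20.1924) (0, 20.3527) (0, 7.3133) (2.3624, 6.9726) (5.6017, 8.2911)]  |A|=60.3716
7. ⊥bis P2·P6 via (8.615,22.43): [(3.6794, 20.1924) (0, 20.3527) (0, 7.3133) (2.3624, 6.9726) (5.6017, 8.2911)]  |A|=60.3716
8. canonical 5-gon: [(3.6794, 20.1924) (0, 20.3527) (0, 7.3133) (2.3624, 6.9726) (5.6017, 8.2911)]
9. shoelace: 60.3716

Area of P2's cell: 60.3716 (5 vertices)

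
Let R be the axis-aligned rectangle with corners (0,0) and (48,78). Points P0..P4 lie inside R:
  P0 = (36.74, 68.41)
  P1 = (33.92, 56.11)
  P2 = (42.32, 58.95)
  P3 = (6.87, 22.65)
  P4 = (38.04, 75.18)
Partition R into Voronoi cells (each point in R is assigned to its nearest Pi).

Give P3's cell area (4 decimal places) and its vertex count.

Area of P3's cell: 1750.3496 (4 vertices)

1. box [0,48]×[0,78]: [(0, 0) (48, 0) (48, 78) (0, 78)]
2. ⊥bis P3·P0 via (21.805,45.53): [(0, 59.7633) (0, 0) (48, 0) (48, 28.4311)]  |A|=2116.6659
3. ⊥bis P3·P1 via (20.395,39.38): [(0, 55.8679) (0, 0) (48, 0) (48, 17.0633)]  |A|=1750.3496
4. ⊥bis P3·P2 via (24.595,40.8): [(0, 55.8679) (0, 0) (48, 0) (48, 17.0633)]  |A|=1750.3496
5. ⊥bis P3·P4 via (22.455,48.915): [(0, 55.8679) (0, 0) (48, 0) (48, 17.0633)]  |A|=1750.3496
6. canonical 4-gon: [(0, 55.8679) (0, 0) (48, 0) (48, 17.0633)]
7. shoelace: 1750.3496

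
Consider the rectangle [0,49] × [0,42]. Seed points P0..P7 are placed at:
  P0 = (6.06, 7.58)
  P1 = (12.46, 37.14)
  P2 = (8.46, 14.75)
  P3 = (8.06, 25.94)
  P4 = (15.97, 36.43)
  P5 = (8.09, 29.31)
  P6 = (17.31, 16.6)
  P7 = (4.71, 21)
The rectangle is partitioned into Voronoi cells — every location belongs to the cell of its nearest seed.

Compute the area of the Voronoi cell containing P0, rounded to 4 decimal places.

Area of P0's cell: 191.4320

1. box [0,49]×[0,42]: [(0, 0) (49, 0) (49, 42) (0, 42)]
2. ⊥bis P0·P1 via (9.26,22.36): [(0, 24.3649) (0, 0) (49, 0) (49, 13.7559)]  |A|=933.9599
3. ⊥bis P0·P2 via (7.26,11.165): [(0, 13.5951) (0, 0) (40.6154, 0)]  |A|=276.086
4. ⊥bis P0·P3 via (7.06,16.76): [(0, 13.5951) (0, 0) (40.6154, 0)]  |A|=276.086
5. ⊥bis P0·P4 via (11.015,22.005): [(0, 13.5951) (0, 0) (40.6154, 0)]  |A|=276.086
6. ⊥bis P0·P5 via (7.075,18.445): [(0, 13.5951) (0, 0) (40.6154, 0)]  |A|=276.086
7. ⊥bis P0·P6 via (11.685,12.09): [(14.3219, 8.8012) (0, 13.5951) (0, 0) (21.3785, 0)]  |A|=191.432
8. ⊥bis P0·P7 via (5.385,14.29): [(14.3219, 8.8012) (0, 13.5951) (0, 0) (21.3785, 0)]  |A|=191.432
9. canonical 4-gon: [(14.3219, 8.8012) (0, 13.5951) (0, 0) (21.3785, 0)]
10. shoelace: 191.432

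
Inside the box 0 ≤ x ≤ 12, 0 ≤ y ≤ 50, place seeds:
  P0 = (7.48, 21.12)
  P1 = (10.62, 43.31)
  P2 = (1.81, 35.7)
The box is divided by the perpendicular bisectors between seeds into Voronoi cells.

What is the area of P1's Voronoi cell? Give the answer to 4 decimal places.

1. box [0,12]×[0,50]: [(0, 0) (12, 0) (12, 50) (0, 50)]
2. ⊥bis P1·P0 via (9.05,32.215): [(0, 33.4956) (12, 31.7976) (12, 50) (0, 50)]  |A|=208.2409
3. ⊥bis P1·P2 via (6.215,39.505): [(0, 46.7) (12, 32.8078) (12, 50) (0, 50)]  |A|=122.9532
4. canonical 4-gon: [(0, 46.7) (12, 32.8078) (12, 50) (0, 50)]
5. shoelace: 122.9532

Area of P1's cell: 122.9532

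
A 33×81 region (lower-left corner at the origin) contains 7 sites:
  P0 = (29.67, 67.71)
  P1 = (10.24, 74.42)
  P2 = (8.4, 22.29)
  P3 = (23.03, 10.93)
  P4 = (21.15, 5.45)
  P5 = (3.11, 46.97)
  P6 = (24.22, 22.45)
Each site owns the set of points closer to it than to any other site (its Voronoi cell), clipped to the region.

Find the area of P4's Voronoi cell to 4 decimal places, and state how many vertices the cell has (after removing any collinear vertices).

Area of P4's cell: 255.7446 (5 vertices)

1. box [0,33]×[0,81]: [(0, 0) (33, 0) (33, 81) (0, 81)]
2. ⊥bis P4·P0 via (25.41,36.58): [(0, 40.0572) (0, 0) (33, 0) (33, 35.5413)]  |A|=1247.3767
3. ⊥bis P4·P1 via (15.695,39.935): [(8.8294, 38.849) (0, 37.4523) (0, 0) (33, 0) (33, 35.5413)]  |A|=1235.8765
4. ⊥bis P4·P2 via (14.775,13.87): [(0, 2.6835) (0, 0) (33, 0) (33, 27.6686)]  |A|=500.8094
5. ⊥bis P4·P3 via (22.09,8.19): [(11.8933, 11.6882) (0, 2.6835) (0, 0) (33, 0) (33, 4.4472)]  |A|=255.7446
6. ⊥bis P4·P5 via (12.13,26.21): [(11.8933, 11.6882) (0, 2.6835) (0, 0) (33, 0) (33, 4.4472)]  |A|=255.7446
7. ⊥bis P4·P6 via (22.685,13.95): [(11.8933, 11.6882) (0, 2.6835) (0, 0) (33, 0) (33, 4.4472)]  |A|=255.7446
8. canonical 5-gon: [(11.8933, 11.6882) (0, 2.6835) (0, 0) (33, 0) (33, 4.4472)]
9. shoelace: 255.7446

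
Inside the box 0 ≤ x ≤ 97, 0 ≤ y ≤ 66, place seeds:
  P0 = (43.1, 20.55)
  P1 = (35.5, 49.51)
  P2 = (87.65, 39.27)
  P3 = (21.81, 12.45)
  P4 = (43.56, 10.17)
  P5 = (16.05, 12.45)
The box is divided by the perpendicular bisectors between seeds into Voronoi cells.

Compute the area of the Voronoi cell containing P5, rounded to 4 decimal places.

Area of P5's cell: 748.4901

1. box [0,97]×[0,66]: [(0, 0) (97, 0) (97, 66) (0, 66)]
2. ⊥bis P5·P0 via (29.575,16.5): [(0, 0) (34.5159, 0) (14.7524, 66) (0, 66)]  |A|=1625.8539
3. ⊥bis P5·P1 via (25.775,30.98): [(0, 44.5074) (0, 0) (34.5159, 0) (25.1391, 31.3137)]  |A|=1099.8474
4. ⊥bis P5·P2 via (51.85,25.86): [(0, 44.5074) (0, 0) (34.5159, 0) (25.1391, 31.3137)]  |A|=1099.8474
5. ⊥bis P5·P3 via (18.93,12.45): [(18.93, 34.5724) (0, 44.5074) (0, 0) (18.93, 0)]  |A|=748.4901
6. ⊥bis P5·P4 via (29.805,11.31): [(18.93, 34.5724) (0, 44.5074) (0, 0) (18.93, 0)]  |A|=748.4901
7. canonical 4-gon: [(18.93, 34.5724) (0, 44.5074) (0, 0) (18.93, 0)]
8. shoelace: 748.4901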